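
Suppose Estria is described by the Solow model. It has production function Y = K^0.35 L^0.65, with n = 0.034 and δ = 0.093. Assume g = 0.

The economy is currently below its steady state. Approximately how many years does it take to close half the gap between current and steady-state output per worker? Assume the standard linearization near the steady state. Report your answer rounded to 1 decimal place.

about 8.4 years

Near the steady state the convergence rate is λ = (1 − α)(n + δ).
λ = (1 − 0.35) × 0.127 = 0.65 × 0.127 = 0.08255
Half-life = ln 2 / λ = 0.6931 / 0.08255 ≈ 8.40 years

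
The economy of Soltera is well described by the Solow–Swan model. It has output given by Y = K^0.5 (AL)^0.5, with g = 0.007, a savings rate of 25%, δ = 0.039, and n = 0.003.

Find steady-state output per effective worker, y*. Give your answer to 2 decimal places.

At the steady state, Δk = 0, so s·k^α = (n + g + δ)·k.
Rearranging, k^(1−α) = s / (n + g + δ).
k^0.5 = 0.25 / (0.003 + 0.007 + 0.039) = 0.25 / 0.049 = 5.1020
k* = 5.1020^(1/0.5) ≈ 26.0304
y* = (k*)^α = 26.0304^0.5 ≈ 5.1020

y* ≈ 5.10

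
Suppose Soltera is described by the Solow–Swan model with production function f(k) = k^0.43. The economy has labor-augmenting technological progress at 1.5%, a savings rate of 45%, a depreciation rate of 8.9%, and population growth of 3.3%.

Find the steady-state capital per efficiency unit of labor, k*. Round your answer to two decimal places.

k* ≈ 8.06

In steady state, investment equals break-even investment: s·k^α = (n + g + δ)·k.
Dividing both sides by k: k^(1−α) = s / (n + g + δ).
k^0.57 = 0.45 / (0.033 + 0.015 + 0.089) = 0.45 / 0.137 = 3.2847
k* = 3.2847^(1/0.57) ≈ 8.0562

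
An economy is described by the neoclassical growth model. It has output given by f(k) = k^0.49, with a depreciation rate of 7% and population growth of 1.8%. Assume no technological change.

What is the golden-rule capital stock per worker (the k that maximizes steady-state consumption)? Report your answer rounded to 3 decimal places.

k_gold ≈ 28.986

The golden rule sets f'(k) = n + δ, i.e. α·k^(α−1) = n + δ.
So k^(1−α) = α / (n + δ) = 0.49 / 0.088 = 5.5682.
k_gold = 5.5682^(1/0.51) ≈ 28.9858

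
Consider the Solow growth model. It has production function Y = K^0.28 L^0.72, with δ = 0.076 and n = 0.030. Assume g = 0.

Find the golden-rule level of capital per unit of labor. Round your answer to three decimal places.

The golden rule sets f'(k) = n + δ, i.e. α·k^(α−1) = n + δ.
So k^(1−α) = α / (n + δ) = 0.28 / 0.106 = 2.6415.
k_gold = 2.6415^(1/0.72) ≈ 3.8539

k_gold ≈ 3.854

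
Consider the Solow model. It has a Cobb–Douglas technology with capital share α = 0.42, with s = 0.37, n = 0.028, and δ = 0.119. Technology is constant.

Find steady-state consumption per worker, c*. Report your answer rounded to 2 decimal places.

c* = 1.23

In steady state, investment equals break-even investment: s·k^α = (n + δ)·k.
Dividing both sides by k: k^(1−α) = s / (n + δ).
k^0.58 = 0.37 / (0.028 + 0.119) = 0.37 / 0.147 = 2.5170
k* = 2.5170^(1/0.58) ≈ 4.9111
y* = (k*)^α = 4.9111^0.42 ≈ 1.9512
c* = (1 − s)·y* = (1 − 0.37) × 1.9512 ≈ 1.2293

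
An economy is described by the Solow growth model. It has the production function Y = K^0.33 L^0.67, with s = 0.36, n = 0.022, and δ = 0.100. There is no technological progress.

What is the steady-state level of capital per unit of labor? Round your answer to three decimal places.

Steady state requires s·f(k) = (n + δ)·k, i.e. s·k^α = (n + δ)·k.
Rearranging, k^(1−α) = s / (n + δ).
k^0.67 = 0.36 / (0.022 + 0.100) = 0.36 / 0.122 = 2.9508
k* = 2.9508^(1/0.67) ≈ 5.0281

k* = 5.028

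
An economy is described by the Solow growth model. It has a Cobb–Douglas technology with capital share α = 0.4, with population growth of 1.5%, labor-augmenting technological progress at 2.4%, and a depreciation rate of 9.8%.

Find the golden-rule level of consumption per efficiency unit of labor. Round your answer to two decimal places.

At the golden rule, f'(k) = n + g + δ, so α·k^(α−1) = n + g + δ and k_gold = (α/(n + g + δ))^(1/(1−α)).
k_gold = (0.4/0.137)^(1/0.6) = 2.9197^1.6667 ≈ 5.9646
c_gold = f(k_gold) − (n + g + δ)·k_gold = 2.0428 − 0.137×5.9646 ≈ 1.2256

c_gold ≈ 1.23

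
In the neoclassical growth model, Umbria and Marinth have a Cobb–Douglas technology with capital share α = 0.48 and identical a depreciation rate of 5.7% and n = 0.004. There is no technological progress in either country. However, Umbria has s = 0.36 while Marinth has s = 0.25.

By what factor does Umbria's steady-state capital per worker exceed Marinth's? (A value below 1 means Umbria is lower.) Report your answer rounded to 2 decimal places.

k*_U / k*_M ≈ 2.02

Steady-state k* = [s/(n + δ)]^(1/(1−α)), so the ratio is [ (s_U/(n + δ)_U) / (s_M/(n + δ)_M) ]^1.9231.
s_U/(n + δ)_U = 0.36/0.061 = 5.9016; s_M/(n + δ)_M = 0.25/0.061 = 4.0984.
Ratio = (5.9016/4.0984)^1.9231 = 1.4400^1.9231 ≈ 2.0163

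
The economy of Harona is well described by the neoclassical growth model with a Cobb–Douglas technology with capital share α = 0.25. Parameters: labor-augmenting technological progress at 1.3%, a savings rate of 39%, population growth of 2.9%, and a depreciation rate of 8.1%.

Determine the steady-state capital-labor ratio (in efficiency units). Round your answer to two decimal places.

k* ≈ 4.66

At the steady state, Δk = 0, so s·k^α = (n + g + δ)·k.
Dividing both sides by k: k^(1−α) = s / (n + g + δ).
k^0.75 = 0.39 / (0.029 + 0.013 + 0.081) = 0.39 / 0.123 = 3.1707
k* = 3.1707^(1/0.75) ≈ 4.6581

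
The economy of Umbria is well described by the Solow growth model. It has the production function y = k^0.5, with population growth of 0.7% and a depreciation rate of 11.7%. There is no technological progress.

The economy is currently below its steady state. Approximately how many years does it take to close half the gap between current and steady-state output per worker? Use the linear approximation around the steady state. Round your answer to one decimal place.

Near the steady state the convergence rate is λ = (1 − α)(n + δ).
λ = (1 − 0.5) × 0.124 = 0.5 × 0.124 = 0.0620
Half-life = ln 2 / λ = 0.6931 / 0.0620 ≈ 11.18 years

half-life ≈ 11.2 years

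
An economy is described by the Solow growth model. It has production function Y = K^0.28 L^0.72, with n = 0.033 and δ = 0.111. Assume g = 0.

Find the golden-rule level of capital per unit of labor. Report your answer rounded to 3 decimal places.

The golden rule sets f'(k) = n + δ, i.e. α·k^(α−1) = n + δ.
So k^(1−α) = α / (n + δ) = 0.28 / 0.144 = 1.9444.
k_gold = 1.9444^(1/0.72) ≈ 2.5182

k_gold ≈ 2.518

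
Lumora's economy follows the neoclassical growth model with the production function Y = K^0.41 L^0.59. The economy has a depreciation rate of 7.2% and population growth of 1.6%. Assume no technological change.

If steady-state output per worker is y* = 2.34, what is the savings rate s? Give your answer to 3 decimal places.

s ≈ 0.299

In steady state, investment equals break-even investment: s·k^α = (n + δ)·k.
Since y* = [s/(n + δ)]^(α/(1−α)), we have s/(n + δ) = (y*)^((1−α)/α) = 2.34^1.439 = 3.3986.
Therefore s = 3.3986 × (n + δ) = 3.3986 × 0.088 = 0.2991.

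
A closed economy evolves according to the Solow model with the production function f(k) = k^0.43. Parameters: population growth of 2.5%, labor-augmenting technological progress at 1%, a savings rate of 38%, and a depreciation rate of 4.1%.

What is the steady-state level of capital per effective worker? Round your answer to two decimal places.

k* ≈ 16.84

Steady state requires s·f(k) = (n + g + δ)·k, i.e. s·k^α = (n + g + δ)·k.
Rearranging, k^(1−α) = s / (n + g + δ).
k^0.57 = 0.38 / (0.025 + 0.010 + 0.041) = 0.38 / 0.076 = 5.0000
k* = 5.0000^(1/0.57) ≈ 16.8369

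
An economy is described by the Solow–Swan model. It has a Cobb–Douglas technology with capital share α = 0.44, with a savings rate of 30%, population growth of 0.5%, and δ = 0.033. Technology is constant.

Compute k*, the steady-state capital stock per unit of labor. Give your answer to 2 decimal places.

Steady state requires s·f(k) = (n + δ)·k, i.e. s·k^α = (n + δ)·k.
Dividing both sides by k: k^(1−α) = s / (n + δ).
k^0.56 = 0.30 / (0.005 + 0.033) = 0.30 / 0.038 = 7.8947
k* = 7.8947^(1/0.56) ≈ 40.0300

k* = 40.03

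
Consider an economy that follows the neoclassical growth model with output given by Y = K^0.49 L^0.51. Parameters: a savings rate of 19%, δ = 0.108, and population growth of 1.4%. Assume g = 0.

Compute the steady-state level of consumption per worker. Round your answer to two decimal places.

c* = 1.24

At the steady state, Δk = 0, so s·k^α = (n + δ)·k.
Rearranging, k^(1−α) = s / (n + δ).
k^0.51 = 0.19 / (0.014 + 0.108) = 0.19 / 0.122 = 1.5574
k* = 1.5574^(1/0.51) ≈ 2.3837
y* = (k*)^α = 2.3837^0.49 ≈ 1.5306
c* = (1 − s)·y* = (1 − 0.19) × 1.5306 ≈ 1.2398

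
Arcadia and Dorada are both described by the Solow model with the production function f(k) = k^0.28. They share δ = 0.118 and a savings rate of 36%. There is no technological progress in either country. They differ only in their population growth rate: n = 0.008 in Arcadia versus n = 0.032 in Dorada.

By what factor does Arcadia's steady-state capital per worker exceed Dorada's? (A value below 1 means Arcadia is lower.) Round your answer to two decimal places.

k*_A / k*_D ≈ 1.27

Steady-state k* = [s/(n + δ)]^(1/(1−α)), so the ratio is [ (s_A/(n + δ)_A) / (s_D/(n + δ)_D) ]^1.3889.
s_A/(n + δ)_A = 0.36/0.126 = 2.8571; s_D/(n + δ)_D = 0.36/0.150 = 2.4000.
Ratio = (2.8571/2.4000)^1.3889 = 1.1905^1.3889 ≈ 1.2740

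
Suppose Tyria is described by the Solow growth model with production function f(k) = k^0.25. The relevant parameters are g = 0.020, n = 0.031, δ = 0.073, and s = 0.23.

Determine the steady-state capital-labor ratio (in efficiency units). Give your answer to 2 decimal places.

k* = 2.28

In steady state, investment equals break-even investment: s·k^α = (n + g + δ)·k.
Rearranging, k^(1−α) = s / (n + g + δ).
k^0.75 = 0.23 / (0.031 + 0.020 + 0.073) = 0.23 / 0.124 = 1.8548
k* = 1.8548^(1/0.75) ≈ 2.2789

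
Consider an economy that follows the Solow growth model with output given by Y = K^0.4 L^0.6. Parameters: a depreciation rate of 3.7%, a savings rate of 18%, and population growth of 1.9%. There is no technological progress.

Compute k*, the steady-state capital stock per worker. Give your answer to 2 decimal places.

Steady state requires s·f(k) = (n + δ)·k, i.e. s·k^α = (n + δ)·k.
Rearranging, k^(1−α) = s / (n + δ).
k^0.6 = 0.18 / (0.019 + 0.037) = 0.18 / 0.056 = 3.2143
k* = 3.2143^(1/0.6) ≈ 7.0007

k* ≈ 7.00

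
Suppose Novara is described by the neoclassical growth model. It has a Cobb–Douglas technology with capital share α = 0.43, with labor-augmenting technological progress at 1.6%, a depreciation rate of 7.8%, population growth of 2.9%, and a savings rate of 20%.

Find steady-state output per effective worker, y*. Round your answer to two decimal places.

At the steady state, Δk = 0, so s·k^α = (n + g + δ)·k.
Rearranging, k^(1−α) = s / (n + g + δ).
k^0.57 = 0.20 / (0.029 + 0.016 + 0.078) = 0.20 / 0.123 = 1.6260
k* = 1.6260^(1/0.57) ≈ 2.3463
y* = (k*)^α = 2.3463^0.43 ≈ 1.4430

y* = 1.44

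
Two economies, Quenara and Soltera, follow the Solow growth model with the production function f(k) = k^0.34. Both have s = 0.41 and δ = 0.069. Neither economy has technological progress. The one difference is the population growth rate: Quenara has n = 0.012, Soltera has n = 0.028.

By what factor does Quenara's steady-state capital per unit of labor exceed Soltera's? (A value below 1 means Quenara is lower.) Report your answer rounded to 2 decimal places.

Steady-state k* = [s/(n + δ)]^(1/(1−α)), so the ratio is [ (s_Q/(n + δ)_Q) / (s_S/(n + δ)_S) ]^1.5152.
s_Q/(n + δ)_Q = 0.41/0.081 = 5.0617; s_S/(n + δ)_S = 0.41/0.097 = 4.2268.
Ratio = (5.0617/4.2268)^1.5152 = 1.1975^1.5152 ≈ 1.3140

ratio ≈ 1.31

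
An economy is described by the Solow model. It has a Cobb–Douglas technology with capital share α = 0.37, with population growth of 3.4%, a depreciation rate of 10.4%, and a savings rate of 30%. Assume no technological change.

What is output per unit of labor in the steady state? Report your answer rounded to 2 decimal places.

y* = 1.58

Steady state requires s·f(k) = (n + δ)·k, i.e. s·k^α = (n + δ)·k.
Rearranging, k^(1−α) = s / (n + δ).
k^0.63 = 0.30 / (0.034 + 0.104) = 0.30 / 0.138 = 2.1739
k* = 2.1739^(1/0.63) ≈ 3.4301
y* = (k*)^α = 3.4301^0.37 ≈ 1.5778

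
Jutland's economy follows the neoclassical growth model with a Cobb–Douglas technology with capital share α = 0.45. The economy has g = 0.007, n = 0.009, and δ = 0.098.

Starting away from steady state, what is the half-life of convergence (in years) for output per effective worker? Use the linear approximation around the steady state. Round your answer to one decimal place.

t_½ ≈ 11.1 years

Near the steady state the convergence rate is λ = (1 − α)(n + g + δ).
λ = (1 − 0.45) × 0.114 = 0.55 × 0.114 = 0.0627
Half-life = ln 2 / λ = 0.6931 / 0.0627 ≈ 11.05 years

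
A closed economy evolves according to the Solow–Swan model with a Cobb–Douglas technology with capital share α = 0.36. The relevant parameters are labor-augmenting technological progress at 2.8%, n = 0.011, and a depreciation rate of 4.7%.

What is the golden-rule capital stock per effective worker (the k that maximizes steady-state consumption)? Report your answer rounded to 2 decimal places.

k_gold ≈ 9.37

The golden rule sets f'(k) = n + g + δ, i.e. α·k^(α−1) = n + g + δ.
So k^(1−α) = α / (n + g + δ) = 0.36 / 0.086 = 4.1860.
k_gold = 4.1860^(1/0.64) ≈ 9.3662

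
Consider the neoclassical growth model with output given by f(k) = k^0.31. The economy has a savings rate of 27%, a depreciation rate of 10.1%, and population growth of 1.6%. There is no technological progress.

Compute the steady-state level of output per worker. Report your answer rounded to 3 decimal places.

y* ≈ 1.456

At the steady state, Δk = 0, so s·k^α = (n + δ)·k.
Dividing both sides by k: k^(1−α) = s / (n + δ).
k^0.69 = 0.27 / (0.016 + 0.101) = 0.27 / 0.117 = 2.3077
k* = 2.3077^(1/0.69) ≈ 3.3601
y* = (k*)^α = 3.3601^0.31 ≈ 1.4560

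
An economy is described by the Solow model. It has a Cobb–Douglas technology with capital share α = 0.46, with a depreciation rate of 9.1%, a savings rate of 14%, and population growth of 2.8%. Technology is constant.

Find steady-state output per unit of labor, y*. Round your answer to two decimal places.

Steady state requires s·f(k) = (n + δ)·k, i.e. s·k^α = (n + δ)·k.
Dividing both sides by k: k^(1−α) = s / (n + δ).
k^0.54 = 0.14 / (0.028 + 0.091) = 0.14 / 0.119 = 1.1765
k* = 1.1765^(1/0.54) ≈ 1.3512
y* = (k*)^α = 1.3512^0.46 ≈ 1.1485

y* ≈ 1.15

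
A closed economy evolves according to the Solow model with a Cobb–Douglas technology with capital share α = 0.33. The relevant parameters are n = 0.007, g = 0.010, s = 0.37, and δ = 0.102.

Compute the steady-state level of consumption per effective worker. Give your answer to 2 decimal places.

At the steady state, Δk = 0, so s·k^α = (n + g + δ)·k.
Dividing both sides by k: k^(1−α) = s / (n + g + δ).
k^0.67 = 0.37 / (0.007 + 0.010 + 0.102) = 0.37 / 0.119 = 3.1092
k* = 3.1092^(1/0.67) ≈ 5.4362
y* = (k*)^α = 5.4362^0.33 ≈ 1.7484
c* = (1 − s)·y* = (1 − 0.37) × 1.7484 ≈ 1.1015

c* = 1.10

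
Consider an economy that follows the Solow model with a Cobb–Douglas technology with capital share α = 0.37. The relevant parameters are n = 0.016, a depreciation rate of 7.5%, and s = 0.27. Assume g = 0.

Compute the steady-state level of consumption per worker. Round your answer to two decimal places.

At the steady state, Δk = 0, so s·k^α = (n + δ)·k.
Rearranging, k^(1−α) = s / (n + δ).
k^0.63 = 0.27 / (0.016 + 0.075) = 0.27 / 0.091 = 2.9670
k* = 2.9670^(1/0.63) ≈ 5.6197
y* = (k*)^α = 5.6197^0.37 ≈ 1.8941
c* = (1 − s)·y* = (1 − 0.27) × 1.8941 ≈ 1.3827

c* = 1.38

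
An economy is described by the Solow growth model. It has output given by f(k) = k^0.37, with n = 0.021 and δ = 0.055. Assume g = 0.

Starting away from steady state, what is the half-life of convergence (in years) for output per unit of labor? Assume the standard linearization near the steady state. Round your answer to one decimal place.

t_½ ≈ 14.5 years

Near the steady state the convergence rate is λ = (1 − α)(n + δ).
λ = (1 − 0.37) × 0.076 = 0.63 × 0.076 = 0.04788
Half-life = ln 2 / λ = 0.6931 / 0.04788 ≈ 14.48 years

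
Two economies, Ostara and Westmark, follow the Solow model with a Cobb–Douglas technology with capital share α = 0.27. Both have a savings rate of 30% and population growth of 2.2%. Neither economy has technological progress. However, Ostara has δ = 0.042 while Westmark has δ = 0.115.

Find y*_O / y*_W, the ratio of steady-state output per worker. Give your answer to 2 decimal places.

Steady-state y* = [s/(n + δ)]^(α/(1−α)), so the ratio is [ (s_O/(n + δ)_O) / (s_W/(n + δ)_W) ]^0.3699.
s_O/(n + δ)_O = 0.30/0.064 = 4.6875; s_W/(n + δ)_W = 0.30/0.137 = 2.1898.
Ratio = (4.6875/2.1898)^0.3699 = 2.1406^0.3699 ≈ 1.3252

y*_O / y*_W ≈ 1.33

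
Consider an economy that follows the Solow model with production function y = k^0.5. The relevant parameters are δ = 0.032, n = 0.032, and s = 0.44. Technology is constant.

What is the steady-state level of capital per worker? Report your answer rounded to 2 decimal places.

k* ≈ 47.27

At the steady state, Δk = 0, so s·k^α = (n + δ)·k.
Rearranging, k^(1−α) = s / (n + δ).
k^0.5 = 0.44 / (0.032 + 0.032) = 0.44 / 0.064 = 6.8750
k* = 6.8750^(1/0.5) ≈ 47.2656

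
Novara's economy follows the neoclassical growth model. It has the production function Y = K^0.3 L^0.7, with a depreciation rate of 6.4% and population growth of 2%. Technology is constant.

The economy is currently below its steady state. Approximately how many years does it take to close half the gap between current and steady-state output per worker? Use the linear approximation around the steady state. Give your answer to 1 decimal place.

Near the steady state the convergence rate is λ = (1 − α)(n + δ).
λ = (1 − 0.3) × 0.084 = 0.7 × 0.084 = 0.0588
Half-life = ln 2 / λ = 0.6931 / 0.0588 ≈ 11.79 years

half-life ≈ 11.8 years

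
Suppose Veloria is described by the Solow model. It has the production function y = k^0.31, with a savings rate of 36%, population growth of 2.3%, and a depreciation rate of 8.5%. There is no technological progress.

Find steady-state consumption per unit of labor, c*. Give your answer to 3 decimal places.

c* = 1.099

In steady state, investment equals break-even investment: s·k^α = (n + δ)·k.
Dividing both sides by k: k^(1−α) = s / (n + δ).
k^0.69 = 0.36 / (0.023 + 0.085) = 0.36 / 0.108 = 3.3333
k* = 3.3333^(1/0.69) ≈ 5.7252
y* = (k*)^α = 5.7252^0.31 ≈ 1.7176
c* = (1 − s)·y* = (1 − 0.36) × 1.7176 ≈ 1.0993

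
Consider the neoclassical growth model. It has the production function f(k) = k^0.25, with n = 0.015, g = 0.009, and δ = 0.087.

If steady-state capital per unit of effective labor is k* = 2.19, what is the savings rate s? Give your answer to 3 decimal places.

In steady state, investment equals break-even investment: s·k^α = (n + g + δ)·k.
So s / (n + g + δ) = (k*)^(1−α) = 2.19^0.75 = 1.8003.
Therefore s = 1.8003 × (n + g + δ) = 1.8003 × 0.111 = 0.1998.

s ≈ 0.200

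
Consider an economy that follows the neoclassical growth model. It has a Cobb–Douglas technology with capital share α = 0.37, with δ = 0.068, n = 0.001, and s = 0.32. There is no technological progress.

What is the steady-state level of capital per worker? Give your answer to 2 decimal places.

k* ≈ 11.42

In steady state, investment equals break-even investment: s·k^α = (n + δ)·k.
Dividing both sides by k: k^(1−α) = s / (n + δ).
k^0.63 = 0.32 / (0.001 + 0.068) = 0.32 / 0.069 = 4.6377
k* = 4.6377^(1/0.63) ≈ 11.4189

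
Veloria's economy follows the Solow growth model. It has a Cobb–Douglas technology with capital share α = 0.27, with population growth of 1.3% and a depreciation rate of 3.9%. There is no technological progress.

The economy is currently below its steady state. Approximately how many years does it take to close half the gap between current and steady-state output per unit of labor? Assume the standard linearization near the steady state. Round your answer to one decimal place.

Near the steady state the convergence rate is λ = (1 − α)(n + δ).
λ = (1 − 0.27) × 0.052 = 0.73 × 0.052 = 0.03796
Half-life = ln 2 / λ = 0.6931 / 0.03796 ≈ 18.26 years

half-life ≈ 18.3 years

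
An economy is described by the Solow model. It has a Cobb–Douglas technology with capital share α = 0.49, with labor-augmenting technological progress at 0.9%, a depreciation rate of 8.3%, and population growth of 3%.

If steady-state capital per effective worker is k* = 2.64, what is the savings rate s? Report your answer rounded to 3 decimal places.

At the steady state, Δk = 0, so s·k^α = (n + g + δ)·k.
So s / (n + g + δ) = (k*)^(1−α) = 2.64^0.51 = 1.6407.
Therefore s = 1.6407 × (n + g + δ) = 1.6407 × 0.122 = 0.2002.

s ≈ 0.200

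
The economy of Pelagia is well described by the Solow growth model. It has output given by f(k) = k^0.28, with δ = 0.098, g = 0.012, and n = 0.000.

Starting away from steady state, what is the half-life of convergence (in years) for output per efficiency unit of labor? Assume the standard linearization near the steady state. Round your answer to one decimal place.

about 8.8 years

Near the steady state the convergence rate is λ = (1 − α)(n + g + δ).
λ = (1 − 0.28) × 0.110 = 0.72 × 0.110 = 0.0792
Half-life = ln 2 / λ = 0.6931 / 0.0792 ≈ 8.75 years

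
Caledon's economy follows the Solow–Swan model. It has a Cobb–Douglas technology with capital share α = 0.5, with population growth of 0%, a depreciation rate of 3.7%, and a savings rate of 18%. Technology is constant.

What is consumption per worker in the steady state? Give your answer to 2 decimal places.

c* = 3.99

In steady state, investment equals break-even investment: s·k^α = (n + δ)·k.
Rearranging, k^(1−α) = s / (n + δ).
k^0.5 = 0.18 / (0.000 + 0.037) = 0.18 / 0.037 = 4.8649
k* = 4.8649^(1/0.5) ≈ 23.6673
y* = (k*)^α = 23.6673^0.5 ≈ 4.8649
c* = (1 − s)·y* = (1 − 0.18) × 4.8649 ≈ 3.9892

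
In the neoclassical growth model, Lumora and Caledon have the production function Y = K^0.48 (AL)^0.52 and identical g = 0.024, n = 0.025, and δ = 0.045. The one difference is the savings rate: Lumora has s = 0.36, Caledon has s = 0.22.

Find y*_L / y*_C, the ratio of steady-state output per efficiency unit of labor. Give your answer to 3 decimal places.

Steady-state y* = [s/(n + g + δ)]^(α/(1−α)), so the ratio is [ (s_L/(n + g + δ)_L) / (s_C/(n + g + δ)_C) ]^0.9231.
s_L/(n + g + δ)_L = 0.36/0.094 = 3.8298; s_C/(n + g + δ)_C = 0.22/0.094 = 2.3404.
Ratio = (3.8298/2.3404)^0.9231 = 1.6364^0.9231 ≈ 1.5756

y*_L / y*_C ≈ 1.576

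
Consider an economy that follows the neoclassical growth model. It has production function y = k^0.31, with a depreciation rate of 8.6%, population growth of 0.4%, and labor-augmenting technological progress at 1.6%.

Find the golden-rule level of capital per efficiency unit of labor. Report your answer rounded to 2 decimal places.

The golden rule sets f'(k) = n + g + δ, i.e. α·k^(α−1) = n + g + δ.
So k^(1−α) = α / (n + g + δ) = 0.31 / 0.106 = 2.9245.
k_gold = 2.9245^(1/0.69) ≈ 4.7363

k_gold ≈ 4.74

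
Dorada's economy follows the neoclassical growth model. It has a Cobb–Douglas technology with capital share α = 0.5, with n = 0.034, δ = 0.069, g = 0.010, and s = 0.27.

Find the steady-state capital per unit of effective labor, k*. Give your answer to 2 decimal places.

In steady state, investment equals break-even investment: s·k^α = (n + g + δ)·k.
Rearranging, k^(1−α) = s / (n + g + δ).
k^0.5 = 0.27 / (0.034 + 0.010 + 0.069) = 0.27 / 0.113 = 2.3894
k* = 2.3894^(1/0.5) ≈ 5.7092

k* ≈ 5.71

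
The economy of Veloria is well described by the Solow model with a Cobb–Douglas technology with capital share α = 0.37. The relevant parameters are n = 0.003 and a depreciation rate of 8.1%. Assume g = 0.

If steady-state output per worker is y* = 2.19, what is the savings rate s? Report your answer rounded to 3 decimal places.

In steady state, investment equals break-even investment: s·k^α = (n + δ)·k.
Since y* = [s/(n + δ)]^(α/(1−α)), we have s/(n + δ) = (y*)^((1−α)/α) = 2.19^1.7027 = 3.7990.
Therefore s = 3.7990 × (n + δ) = 3.7990 × 0.084 = 0.3191.

s ≈ 0.319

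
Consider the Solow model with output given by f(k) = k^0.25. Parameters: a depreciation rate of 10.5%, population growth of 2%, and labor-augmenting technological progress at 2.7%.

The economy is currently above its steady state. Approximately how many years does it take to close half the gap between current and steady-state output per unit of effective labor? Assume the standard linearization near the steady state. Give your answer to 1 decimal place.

about 6.1 years

Near the steady state the convergence rate is λ = (1 − α)(n + g + δ).
λ = (1 − 0.25) × 0.152 = 0.75 × 0.152 = 0.1140
Half-life = ln 2 / λ = 0.6931 / 0.1140 ≈ 6.08 years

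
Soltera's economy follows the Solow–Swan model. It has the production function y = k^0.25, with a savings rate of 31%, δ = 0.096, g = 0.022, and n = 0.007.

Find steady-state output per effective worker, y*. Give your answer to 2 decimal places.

y* ≈ 1.35

Steady state requires s·f(k) = (n + g + δ)·k, i.e. s·k^α = (n + g + δ)·k.
Dividing both sides by k: k^(1−α) = s / (n + g + δ).
k^0.75 = 0.31 / (0.007 + 0.022 + 0.096) = 0.31 / 0.125 = 2.4800
k* = 2.4800^(1/0.75) ≈ 3.3569
y* = (k*)^α = 3.3569^0.25 ≈ 1.3536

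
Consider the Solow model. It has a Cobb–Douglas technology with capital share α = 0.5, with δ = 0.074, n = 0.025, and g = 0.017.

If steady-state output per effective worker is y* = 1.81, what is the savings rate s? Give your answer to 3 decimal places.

In steady state, investment equals break-even investment: s·k^α = (n + g + δ)·k.
Since y* = [s/(n + g + δ)]^(α/(1−α)), we have s/(n + g + δ) = (y*)^((1−α)/α) = 1.81^1 = 1.8100.
Therefore s = 1.8100 × (n + g + δ) = 1.8100 × 0.116 = 0.2100.

s ≈ 0.210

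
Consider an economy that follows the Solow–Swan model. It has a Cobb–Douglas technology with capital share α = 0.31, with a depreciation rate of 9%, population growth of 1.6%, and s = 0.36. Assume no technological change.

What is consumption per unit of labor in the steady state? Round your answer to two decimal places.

In steady state, investment equals break-even investment: s·k^α = (n + δ)·k.
Dividing both sides by k: k^(1−α) = s / (n + δ).
k^0.69 = 0.36 / (0.016 + 0.090) = 0.36 / 0.106 = 3.3962
k* = 3.3962^(1/0.69) ≈ 5.8824
y* = (k*)^α = 5.8824^0.31 ≈ 1.7321
c* = (1 − s)·y* = (1 − 0.36) × 1.7321 ≈ 1.1085

c* = 1.11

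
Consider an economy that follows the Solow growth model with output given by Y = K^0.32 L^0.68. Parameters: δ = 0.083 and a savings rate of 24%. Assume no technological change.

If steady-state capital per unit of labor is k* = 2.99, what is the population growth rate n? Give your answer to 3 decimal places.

In steady state, investment equals break-even investment: s·k^α = (n + δ)·k.
So s / (n + δ) = (k*)^(1−α) = 2.99^0.68 = 2.1060.
Therefore n + δ = s / 2.1060 = 0.24 / 2.1060 = 0.1140, so n = 0.1140 − 0.083 = 0.0310.

n ≈ 0.031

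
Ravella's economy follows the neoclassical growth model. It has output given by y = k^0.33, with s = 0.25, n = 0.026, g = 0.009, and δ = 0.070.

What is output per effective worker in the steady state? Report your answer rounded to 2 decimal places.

y* = 1.53

In steady state, investment equals break-even investment: s·k^α = (n + g + δ)·k.
Dividing both sides by k: k^(1−α) = s / (n + g + δ).
k^0.67 = 0.25 / (0.026 + 0.009 + 0.070) = 0.25 / 0.105 = 2.3810
k* = 2.3810^(1/0.67) ≈ 3.6503
y* = (k*)^α = 3.6503^0.33 ≈ 1.5331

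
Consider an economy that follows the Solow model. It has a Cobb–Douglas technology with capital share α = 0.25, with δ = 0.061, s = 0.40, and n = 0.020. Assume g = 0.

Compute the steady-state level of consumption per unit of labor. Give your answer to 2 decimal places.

In steady state, investment equals break-even investment: s·k^α = (n + δ)·k.
Rearranging, k^(1−α) = s / (n + δ).
k^0.75 = 0.40 / (0.020 + 0.061) = 0.40 / 0.081 = 4.9383
k* = 4.9383^(1/0.75) ≈ 8.4095
y* = (k*)^α = 8.4095^0.25 ≈ 1.7029
c* = (1 − s)·y* = (1 − 0.40) × 1.7029 ≈ 1.0217

c* ≈ 1.02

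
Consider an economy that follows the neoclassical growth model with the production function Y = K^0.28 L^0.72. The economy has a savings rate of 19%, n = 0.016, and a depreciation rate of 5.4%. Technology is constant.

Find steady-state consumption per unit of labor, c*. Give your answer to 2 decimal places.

c* ≈ 1.19

In steady state, investment equals break-even investment: s·k^α = (n + δ)·k.
Rearranging, k^(1−α) = s / (n + δ).
k^0.72 = 0.19 / (0.016 + 0.054) = 0.19 / 0.070 = 2.7143
k* = 2.7143^(1/0.72) ≈ 4.0022
y* = (k*)^α = 4.0022^0.28 ≈ 1.4745
c* = (1 − s)·y* = (1 − 0.19) × 1.4745 ≈ 1.1943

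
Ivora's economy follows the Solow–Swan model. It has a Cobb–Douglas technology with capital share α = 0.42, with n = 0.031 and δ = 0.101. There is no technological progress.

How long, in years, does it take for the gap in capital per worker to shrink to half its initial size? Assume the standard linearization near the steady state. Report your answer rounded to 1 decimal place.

Near the steady state the convergence rate is λ = (1 − α)(n + δ).
λ = (1 − 0.42) × 0.132 = 0.58 × 0.132 = 0.07656
Half-life = ln 2 / λ = 0.6931 / 0.07656 ≈ 9.05 years

about 9.1 years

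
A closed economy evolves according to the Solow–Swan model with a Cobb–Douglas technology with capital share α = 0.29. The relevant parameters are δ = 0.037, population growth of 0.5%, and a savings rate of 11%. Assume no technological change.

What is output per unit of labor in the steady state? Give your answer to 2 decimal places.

y* = 1.48

In steady state, investment equals break-even investment: s·k^α = (n + δ)·k.
Rearranging, k^(1−α) = s / (n + δ).
k^0.71 = 0.11 / (0.005 + 0.037) = 0.11 / 0.042 = 2.6190
k* = 2.6190^(1/0.71) ≈ 3.8808
y* = (k*)^α = 3.8808^0.29 ≈ 1.4818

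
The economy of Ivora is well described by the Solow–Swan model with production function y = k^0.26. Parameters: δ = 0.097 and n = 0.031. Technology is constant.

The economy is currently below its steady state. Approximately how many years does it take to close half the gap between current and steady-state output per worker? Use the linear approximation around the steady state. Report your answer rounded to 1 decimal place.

Near the steady state the convergence rate is λ = (1 − α)(n + δ).
λ = (1 − 0.26) × 0.128 = 0.74 × 0.128 = 0.09472
Half-life = ln 2 / λ = 0.6931 / 0.09472 ≈ 7.32 years

half-life ≈ 7.3 years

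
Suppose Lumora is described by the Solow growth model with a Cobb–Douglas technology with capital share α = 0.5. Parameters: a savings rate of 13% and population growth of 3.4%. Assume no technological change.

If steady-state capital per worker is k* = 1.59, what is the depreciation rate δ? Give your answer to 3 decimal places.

In steady state, investment equals break-even investment: s·k^α = (n + δ)·k.
So s / (n + δ) = (k*)^(1−α) = 1.59^0.5 = 1.2610.
Therefore n + δ = s / 1.2610 = 0.13 / 1.2610 = 0.1031, so δ = 0.1031 − 0.034 = 0.0691.

δ ≈ 0.069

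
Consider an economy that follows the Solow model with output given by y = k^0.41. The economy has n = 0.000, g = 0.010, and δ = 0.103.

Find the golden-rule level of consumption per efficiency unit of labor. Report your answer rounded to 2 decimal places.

c_gold ≈ 1.44

At the golden rule, f'(k) = n + g + δ, so α·k^(α−1) = n + g + δ and k_gold = (α/(n + g + δ))^(1/(1−α)).
k_gold = (0.41/0.113)^(1/0.59) = 3.6283^1.6949 ≈ 8.8847
c_gold = f(k_gold) − (n + g + δ)·k_gold = 2.4487 − 0.113×8.8847 ≈ 1.4447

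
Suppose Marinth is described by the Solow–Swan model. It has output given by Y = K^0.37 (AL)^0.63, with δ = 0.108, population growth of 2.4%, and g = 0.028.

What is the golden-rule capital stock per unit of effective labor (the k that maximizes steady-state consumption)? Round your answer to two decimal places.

The golden rule sets f'(k) = n + g + δ, i.e. α·k^(α−1) = n + g + δ.
So k^(1−α) = α / (n + g + δ) = 0.37 / 0.160 = 2.3125.
k_gold = 2.3125^(1/0.63) ≈ 3.7836

k_gold ≈ 3.78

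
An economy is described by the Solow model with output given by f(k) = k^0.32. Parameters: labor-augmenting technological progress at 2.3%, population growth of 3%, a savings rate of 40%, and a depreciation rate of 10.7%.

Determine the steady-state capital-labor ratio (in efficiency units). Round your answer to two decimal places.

k* = 3.85

Steady state requires s·f(k) = (n + g + δ)·k, i.e. s·k^α = (n + g + δ)·k.
Dividing both sides by k: k^(1−α) = s / (n + g + δ).
k^0.68 = 0.40 / (0.030 + 0.023 + 0.107) = 0.40 / 0.160 = 2.5000
k* = 2.5000^(1/0.68) ≈ 3.8477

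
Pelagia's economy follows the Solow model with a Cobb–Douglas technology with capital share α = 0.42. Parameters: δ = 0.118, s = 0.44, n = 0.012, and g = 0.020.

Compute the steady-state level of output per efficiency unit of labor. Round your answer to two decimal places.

Steady state requires s·f(k) = (n + g + δ)·k, i.e. s·k^α = (n + g + δ)·k.
Rearranging, k^(1−α) = s / (n + g + δ).
k^0.58 = 0.44 / (0.012 + 0.020 + 0.118) = 0.44 / 0.150 = 2.9333
k* = 2.9333^(1/0.58) ≈ 6.3942
y* = (k*)^α = 6.3942^0.42 ≈ 2.1799

y* ≈ 2.18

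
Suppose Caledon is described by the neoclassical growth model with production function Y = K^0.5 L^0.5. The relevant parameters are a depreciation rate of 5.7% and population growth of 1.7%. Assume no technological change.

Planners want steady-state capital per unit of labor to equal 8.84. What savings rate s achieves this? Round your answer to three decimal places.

At the steady state, Δk = 0, so s·k^α = (n + δ)·k.
So s / (n + δ) = (k*)^(1−α) = 8.84^0.5 = 2.9732.
Therefore s = 2.9732 × (n + δ) = 2.9732 × 0.074 = 0.2200.

s ≈ 0.220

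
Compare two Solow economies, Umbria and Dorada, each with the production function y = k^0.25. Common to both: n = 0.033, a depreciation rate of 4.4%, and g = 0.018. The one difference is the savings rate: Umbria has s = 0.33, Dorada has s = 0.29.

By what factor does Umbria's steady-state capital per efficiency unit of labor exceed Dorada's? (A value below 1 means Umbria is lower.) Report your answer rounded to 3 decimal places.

k*_U / k*_D ≈ 1.188

Steady-state k* = [s/(n + g + δ)]^(1/(1−α)), so the ratio is [ (s_U/(n + g + δ)_U) / (s_D/(n + g + δ)_D) ]^1.3333.
s_U/(n + g + δ)_U = 0.33/0.095 = 3.4737; s_D/(n + g + δ)_D = 0.29/0.095 = 3.0526.
Ratio = (3.4737/3.0526)^1.3333 = 1.1379^1.3333 ≈ 1.1880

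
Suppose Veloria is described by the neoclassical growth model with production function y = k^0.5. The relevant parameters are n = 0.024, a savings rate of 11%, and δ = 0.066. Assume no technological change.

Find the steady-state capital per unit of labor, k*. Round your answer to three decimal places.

k* = 1.494

At the steady state, Δk = 0, so s·k^α = (n + δ)·k.
Dividing both sides by k: k^(1−α) = s / (n + δ).
k^0.5 = 0.11 / (0.024 + 0.066) = 0.11 / 0.090 = 1.2222
k* = 1.2222^(1/0.5) ≈ 1.4938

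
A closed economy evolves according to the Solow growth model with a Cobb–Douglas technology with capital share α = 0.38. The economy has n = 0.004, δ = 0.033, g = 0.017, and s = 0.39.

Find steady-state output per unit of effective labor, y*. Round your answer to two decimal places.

y* = 3.36

Steady state requires s·f(k) = (n + g + δ)·k, i.e. s·k^α = (n + g + δ)·k.
Rearranging, k^(1−α) = s / (n + g + δ).
k^0.62 = 0.39 / (0.004 + 0.017 + 0.033) = 0.39 / 0.054 = 7.2222
k* = 7.2222^(1/0.62) ≈ 24.2634
y* = (k*)^α = 24.2634^0.38 ≈ 3.3596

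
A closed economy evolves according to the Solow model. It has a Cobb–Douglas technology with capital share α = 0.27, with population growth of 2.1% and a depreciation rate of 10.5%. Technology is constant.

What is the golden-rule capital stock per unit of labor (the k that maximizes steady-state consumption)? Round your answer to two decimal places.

k_gold ≈ 2.84

The golden rule sets f'(k) = n + δ, i.e. α·k^(α−1) = n + δ.
So k^(1−α) = α / (n + δ) = 0.27 / 0.126 = 2.1429.
k_gold = 2.1429^(1/0.73) ≈ 2.8407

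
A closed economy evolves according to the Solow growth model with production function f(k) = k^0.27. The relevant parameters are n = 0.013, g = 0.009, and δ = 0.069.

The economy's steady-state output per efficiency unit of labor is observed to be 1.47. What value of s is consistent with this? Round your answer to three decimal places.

Steady state requires s·f(k) = (n + g + δ)·k, i.e. s·k^α = (n + g + δ)·k.
Since y* = [s/(n + g + δ)]^(α/(1−α)), we have s/(n + g + δ) = (y*)^((1−α)/α) = 1.47^2.7037 = 2.8338.
Therefore s = 2.8338 × (n + g + δ) = 2.8338 × 0.091 = 0.2579.

s ≈ 0.258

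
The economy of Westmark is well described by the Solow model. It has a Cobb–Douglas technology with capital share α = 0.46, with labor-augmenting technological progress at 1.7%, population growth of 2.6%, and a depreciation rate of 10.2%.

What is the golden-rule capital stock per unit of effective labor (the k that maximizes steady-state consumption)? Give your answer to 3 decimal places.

The golden rule sets f'(k) = n + g + δ, i.e. α·k^(α−1) = n + g + δ.
So k^(1−α) = α / (n + g + δ) = 0.46 / 0.145 = 3.1724.
k_gold = 3.1724^(1/0.54) ≈ 8.4820

k_gold ≈ 8.482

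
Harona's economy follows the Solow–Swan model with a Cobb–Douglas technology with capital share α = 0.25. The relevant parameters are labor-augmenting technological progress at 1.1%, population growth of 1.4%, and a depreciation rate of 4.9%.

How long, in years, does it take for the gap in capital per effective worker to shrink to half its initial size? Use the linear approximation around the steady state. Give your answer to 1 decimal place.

Near the steady state the convergence rate is λ = (1 − α)(n + g + δ).
λ = (1 − 0.25) × 0.074 = 0.75 × 0.074 = 0.0555
Half-life = ln 2 / λ = 0.6931 / 0.0555 ≈ 12.49 years

t_½ ≈ 12.5 years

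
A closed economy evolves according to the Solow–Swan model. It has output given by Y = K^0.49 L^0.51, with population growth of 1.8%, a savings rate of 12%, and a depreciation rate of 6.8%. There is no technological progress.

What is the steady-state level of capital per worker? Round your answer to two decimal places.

k* ≈ 1.92

Steady state requires s·f(k) = (n + δ)·k, i.e. s·k^α = (n + δ)·k.
Rearranging, k^(1−α) = s / (n + δ).
k^0.51 = 0.12 / (0.018 + 0.068) = 0.12 / 0.086 = 1.3953
k* = 1.3953^(1/0.51) ≈ 1.9216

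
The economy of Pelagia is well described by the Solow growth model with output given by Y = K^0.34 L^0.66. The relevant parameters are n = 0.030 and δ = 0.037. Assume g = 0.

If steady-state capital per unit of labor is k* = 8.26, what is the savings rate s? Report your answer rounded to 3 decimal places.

s ≈ 0.270

In steady state, investment equals break-even investment: s·k^α = (n + δ)·k.
So s / (n + δ) = (k*)^(1−α) = 8.26^0.66 = 4.0291.
Therefore s = 4.0291 × (n + δ) = 4.0291 × 0.067 = 0.2699.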